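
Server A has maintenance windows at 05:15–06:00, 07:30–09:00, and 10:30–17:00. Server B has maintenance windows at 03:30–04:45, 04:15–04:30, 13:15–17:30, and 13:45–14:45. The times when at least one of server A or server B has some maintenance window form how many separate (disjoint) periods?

B, merged: 03:30–04:45, 13:15–17:30.
A ∪ B = 03:30–04:45, 05:15–06:00, 07:30–09:00, 10:30–17:30.
That is 4 disjoint pieces.

4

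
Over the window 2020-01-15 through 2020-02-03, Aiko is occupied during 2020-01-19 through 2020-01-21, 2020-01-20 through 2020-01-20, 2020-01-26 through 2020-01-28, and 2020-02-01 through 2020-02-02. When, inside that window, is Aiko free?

2020-01-15 through 2020-01-18, 2020-01-22 through 2020-01-25, 2020-01-29 through 2020-01-31, 2020-02-03 through 2020-02-03

After merging, the occupied span is 2020-01-19 through 2020-01-21, 2020-01-26 through 2020-01-28, 2020-02-01 through 2020-02-02.
Uncovered inside 2020-01-15 through 2020-02-03: 2020-01-15 through 2020-01-18, 2020-01-22 through 2020-01-25, 2020-01-29 through 2020-01-31, 2020-02-03 through 2020-02-03.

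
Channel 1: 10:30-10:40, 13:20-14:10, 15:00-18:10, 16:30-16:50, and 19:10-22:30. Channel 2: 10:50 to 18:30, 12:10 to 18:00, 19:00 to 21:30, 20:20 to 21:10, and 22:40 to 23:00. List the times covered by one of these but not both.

Merge the first list: 10:30–10:40, 13:20–14:10, 15:00–18:10, 19:10–22:30.
Merge the second list: 10:50–18:30, 19:00–21:30, 22:40–23:00.
A but not B: 10:30–10:40, 21:30–22:30.
B but not A: 10:50–13:20, 14:10–15:00, 18:10–18:30, 19:00–19:10, 22:40–23:00.
Combining gives A △ B.

10:30–10:40, 10:50–13:20, 14:10–15:00, 18:10–18:30, 19:00–19:10, 21:30–22:30, 22:40–23:00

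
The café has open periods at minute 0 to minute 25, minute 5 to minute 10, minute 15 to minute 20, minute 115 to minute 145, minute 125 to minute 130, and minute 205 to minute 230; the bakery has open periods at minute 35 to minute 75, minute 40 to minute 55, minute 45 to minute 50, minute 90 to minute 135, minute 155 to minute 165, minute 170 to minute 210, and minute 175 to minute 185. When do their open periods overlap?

Merge the first list: minute 0 to minute 25, minute 115 to minute 145, minute 205 to minute 230.
Merge the second list: minute 35 to minute 75, minute 90 to minute 135, minute 155 to minute 165, minute 170 to minute 210.
minute 0 to minute 25 falls entirely outside B.
minute 115 to minute 145 overlaps B on minute 115 to minute 135.
minute 205 to minute 230 overlaps B on minute 205 to minute 210.

minute 115 to minute 135, minute 205 to minute 210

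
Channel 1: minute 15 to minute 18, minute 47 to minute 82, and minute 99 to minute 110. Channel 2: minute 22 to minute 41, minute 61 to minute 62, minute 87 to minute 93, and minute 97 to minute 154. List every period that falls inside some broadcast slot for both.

minute 61 to minute 62, minute 99 to minute 110

minute 15 to minute 18 falls entirely outside B.
minute 47 to minute 82 overlaps B on minute 61 to minute 62.
minute 99 to minute 110 overlaps B on minute 99 to minute 110.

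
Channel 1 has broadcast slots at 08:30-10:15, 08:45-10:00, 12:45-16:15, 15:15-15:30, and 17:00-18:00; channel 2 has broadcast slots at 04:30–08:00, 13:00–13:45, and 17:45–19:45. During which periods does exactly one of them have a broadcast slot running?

04:30-08:00, 08:30-10:15, 12:45-13:00, 13:45-16:15, 17:00-17:45, 18:00-19:45

First set merges to 08:30-10:15, 12:45-16:15, 17:00-18:00.
Only in the first: 08:30-10:15, 12:45-13:00, 13:45-16:15, 17:00-17:45.
Only in the second: 04:30-08:00, 18:00-19:45.
Together these are the periods covered by exactly one.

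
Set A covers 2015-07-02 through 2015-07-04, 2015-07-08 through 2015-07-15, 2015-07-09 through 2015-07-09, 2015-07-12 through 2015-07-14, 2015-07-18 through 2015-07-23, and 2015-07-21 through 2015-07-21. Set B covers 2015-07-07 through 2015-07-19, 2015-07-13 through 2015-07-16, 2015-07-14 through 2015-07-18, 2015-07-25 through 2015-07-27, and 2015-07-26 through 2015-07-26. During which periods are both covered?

2015-07-08 through 2015-07-15, 2015-07-18 through 2015-07-19

A, merged: 2015-07-02 through 2015-07-04, 2015-07-08 through 2015-07-15, 2015-07-18 through 2015-07-23.
B, merged: 2015-07-07 through 2015-07-19, 2015-07-25 through 2015-07-27.
2015-07-02 through 2015-07-04 meets no B interval.
2015-07-08 through 2015-07-15 ∩ B → 2015-07-08 through 2015-07-15.
2015-07-18 through 2015-07-23 ∩ B → 2015-07-18 through 2015-07-19.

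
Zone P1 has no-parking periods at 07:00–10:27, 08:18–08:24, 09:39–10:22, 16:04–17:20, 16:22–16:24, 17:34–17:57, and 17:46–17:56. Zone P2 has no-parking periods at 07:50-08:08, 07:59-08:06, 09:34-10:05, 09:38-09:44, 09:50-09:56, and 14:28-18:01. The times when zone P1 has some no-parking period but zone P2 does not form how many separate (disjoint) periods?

3

Merge the first list: 07:00–10:27, 16:04–17:20, 17:34–17:57.
Merge the second list: 07:50–08:08, 09:34–10:05, 14:28–18:01.
A \ B = 07:00–07:50, 08:08–09:34, 10:05–10:27.
That is 3 disjoint pieces.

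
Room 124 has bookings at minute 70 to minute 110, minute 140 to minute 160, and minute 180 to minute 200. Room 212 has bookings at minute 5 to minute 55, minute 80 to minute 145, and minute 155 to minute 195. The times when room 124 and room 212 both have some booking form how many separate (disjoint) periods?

A ∩ B = minute 80 to minute 110, minute 140 to minute 145, minute 155 to minute 160, minute 180 to minute 195.
That is 4 disjoint pieces.

4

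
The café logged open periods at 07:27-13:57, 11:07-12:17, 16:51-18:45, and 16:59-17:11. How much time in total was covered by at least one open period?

Merged: 07:27–13:57, 16:51–18:45.
Lengths: 6 h 30 min + 1 h 54 min = 8 h 24 min.

8 h 24 min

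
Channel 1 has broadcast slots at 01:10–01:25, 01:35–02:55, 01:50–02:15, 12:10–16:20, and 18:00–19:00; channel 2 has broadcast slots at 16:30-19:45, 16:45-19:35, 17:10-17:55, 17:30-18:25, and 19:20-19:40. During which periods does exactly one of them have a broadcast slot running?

01:10–01:25, 01:35–02:55, 12:10–16:20, 16:30–18:00, 19:00–19:45

A, merged: 01:10–01:25, 01:35–02:55, 12:10–16:20, 18:00–19:00.
B, merged: 16:30–19:45.
Only in the first: 01:10–01:25, 01:35–02:55, 12:10–16:20.
Only in the second: 16:30–18:00, 19:00–19:45.
Together these are the periods covered by exactly one.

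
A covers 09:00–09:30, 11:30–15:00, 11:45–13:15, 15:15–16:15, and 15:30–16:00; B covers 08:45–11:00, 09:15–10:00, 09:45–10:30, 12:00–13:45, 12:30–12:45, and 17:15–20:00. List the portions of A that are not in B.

11:30–12:00, 13:45–15:00, 15:15–16:15

Merge the first list: 09:00–09:30, 11:30–15:00, 15:15–16:15.
Merge the second list: 08:45–11:00, 12:00–13:45, 17:15–20:00.
09:00–09:30: entirely removed.
11:30–15:00 \ B = 11:30–12:00, 13:45–15:00.
15:15–16:15: nothing removed.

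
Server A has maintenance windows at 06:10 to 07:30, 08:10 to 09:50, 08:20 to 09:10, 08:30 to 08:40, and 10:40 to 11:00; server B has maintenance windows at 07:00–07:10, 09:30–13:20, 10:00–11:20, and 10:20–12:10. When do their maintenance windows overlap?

07:00-07:10, 09:30-09:50, 10:40-11:00

Merge the first list: 06:10-07:30, 08:10-09:50, 10:40-11:00.
Merge the second list: 07:00-07:10, 09:30-13:20.
06:10-07:30 overlaps B on 07:00-07:10.
08:10-09:50 overlaps B on 09:30-09:50.
10:40-11:00 overlaps B on 10:40-11:00.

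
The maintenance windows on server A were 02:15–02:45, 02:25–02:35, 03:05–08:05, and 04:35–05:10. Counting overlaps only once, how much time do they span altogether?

Merged: 02:15-02:45, 03:05-08:05.
Lengths: 30 min + 5 h = 5 h 30 min.

5 h 30 min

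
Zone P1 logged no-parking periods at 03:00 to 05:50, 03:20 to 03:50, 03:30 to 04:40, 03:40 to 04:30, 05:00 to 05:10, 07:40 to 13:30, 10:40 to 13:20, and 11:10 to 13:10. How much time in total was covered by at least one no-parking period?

8 h 40 min

Merged: 03:00–05:50, 07:40–13:30.
Lengths: 2 h 50 min + 5 h 50 min = 8 h 40 min.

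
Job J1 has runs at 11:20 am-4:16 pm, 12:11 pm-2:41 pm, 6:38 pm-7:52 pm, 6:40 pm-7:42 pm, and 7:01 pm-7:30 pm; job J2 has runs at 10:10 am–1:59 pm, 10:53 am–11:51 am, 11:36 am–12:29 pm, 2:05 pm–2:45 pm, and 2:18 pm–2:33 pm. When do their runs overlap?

11:20 am–1:59 pm, 2:05 pm–2:45 pm

A, merged: 11:20 am–4:16 pm, 6:38 pm–7:52 pm.
B, merged: 10:10 am–1:59 pm, 2:05 pm–2:45 pm.
11:20 am–4:16 pm meets the second set on 11:20 am–1:59 pm, 2:05 pm–2:45 pm.
6:38 pm–7:52 pm: no overlap with the second set.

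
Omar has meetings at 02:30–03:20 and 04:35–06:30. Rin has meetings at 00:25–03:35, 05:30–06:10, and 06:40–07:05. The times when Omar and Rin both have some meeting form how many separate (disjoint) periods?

2

A ∩ B = 02:30-03:20, 05:30-06:10.
That is 2 disjoint pieces.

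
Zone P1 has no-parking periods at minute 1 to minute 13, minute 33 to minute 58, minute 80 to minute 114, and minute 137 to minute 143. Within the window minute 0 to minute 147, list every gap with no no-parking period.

minute 0 to minute 1, minute 13 to minute 33, minute 58 to minute 80, minute 114 to minute 137, minute 143 to minute 147

Covered (merged): minute 1 to minute 13, minute 33 to minute 58, minute 80 to minute 114, minute 137 to minute 143.
Uncovered inside minute 0 to minute 147: minute 0 to minute 1, minute 13 to minute 33, minute 58 to minute 80, minute 114 to minute 137, minute 143 to minute 147.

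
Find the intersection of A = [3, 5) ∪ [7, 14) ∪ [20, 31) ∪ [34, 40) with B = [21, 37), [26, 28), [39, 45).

[21, 31) ∪ [34, 37) ∪ [39, 40)

Merge the second list: [21, 37), [39, 45).
[3, 5) meets no B interval.
[7, 14) meets no B interval.
[20, 31) ∩ B → [21, 31).
[34, 40) ∩ B → [34, 37), [39, 40).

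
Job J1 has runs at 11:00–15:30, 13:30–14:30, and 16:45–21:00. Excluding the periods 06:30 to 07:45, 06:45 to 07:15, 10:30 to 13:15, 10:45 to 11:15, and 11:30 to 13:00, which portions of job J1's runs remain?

13:15–15:30, 16:45–21:00

A, merged: 11:00–15:30, 16:45–21:00.
B, merged: 06:30–07:45, 10:30–13:15.
11:00–15:30 \ B = 13:15–15:30.
16:45–21:00: nothing removed.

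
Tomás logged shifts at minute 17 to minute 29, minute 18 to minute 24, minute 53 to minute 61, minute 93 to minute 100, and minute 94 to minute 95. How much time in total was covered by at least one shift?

27 minutes

Merged: minute 17 to minute 29, minute 53 to minute 61, minute 93 to minute 100.
Lengths: 12 minutes + 8 minutes + 7 minutes = 27 minutes.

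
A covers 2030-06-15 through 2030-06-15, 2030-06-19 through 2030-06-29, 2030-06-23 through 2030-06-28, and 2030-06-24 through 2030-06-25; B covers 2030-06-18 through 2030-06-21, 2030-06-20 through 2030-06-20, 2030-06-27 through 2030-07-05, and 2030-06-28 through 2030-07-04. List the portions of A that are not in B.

2030-06-15 through 2030-06-15, 2030-06-22 through 2030-06-26

First set merges to 2030-06-15 through 2030-06-15, 2030-06-19 through 2030-06-29.
Second set merges to 2030-06-18 through 2030-06-21, 2030-06-27 through 2030-07-05.
2030-06-15 through 2030-06-15 is untouched.
2030-06-19 through 2030-06-29 with B removed leaves 2030-06-22 through 2030-06-26.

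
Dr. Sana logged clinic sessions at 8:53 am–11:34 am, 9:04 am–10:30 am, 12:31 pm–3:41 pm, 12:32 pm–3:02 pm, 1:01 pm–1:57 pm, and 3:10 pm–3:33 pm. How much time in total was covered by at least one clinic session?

5 h 51 min

Merged: 8:53 am–11:34 am, 12:31 pm–3:41 pm.
Lengths: 2 h 41 min + 3 h 10 min = 5 h 51 min.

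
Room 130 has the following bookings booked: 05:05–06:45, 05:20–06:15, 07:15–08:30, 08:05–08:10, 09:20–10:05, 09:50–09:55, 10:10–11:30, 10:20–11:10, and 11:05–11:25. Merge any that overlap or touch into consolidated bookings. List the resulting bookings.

05:05–06:45, 07:15–08:30, 09:20–10:05, 10:10–11:30

05:20–06:15 overlaps/touches 05:05–06:45 → extend to 05:05–06:45.
07:15–08:30 is disjoint → start new block.
08:05–08:10 overlaps/touches 07:15–08:30 → extend to 07:15–08:30.
09:20–10:05 is disjoint → start new block.
09:50–09:55 overlaps/touches 09:20–10:05 → extend to 09:20–10:05.
10:10–11:30 is disjoint → start new block.
10:20–11:10 overlaps/touches 10:10–11:30 → extend to 10:10–11:30.
11:05–11:25 overlaps/touches 10:10–11:30 → extend to 10:10–11:30.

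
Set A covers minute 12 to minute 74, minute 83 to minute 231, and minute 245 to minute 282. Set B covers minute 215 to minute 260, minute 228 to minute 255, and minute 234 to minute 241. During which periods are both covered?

minute 215 to minute 231, minute 245 to minute 260

Merge the second list: minute 215 to minute 260.
minute 12 to minute 74 falls entirely outside B.
minute 83 to minute 231 overlaps B on minute 215 to minute 231.
minute 245 to minute 282 overlaps B on minute 245 to minute 260.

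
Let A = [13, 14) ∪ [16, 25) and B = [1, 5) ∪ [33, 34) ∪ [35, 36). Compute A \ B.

[13, 14) ∪ [16, 25)

[13, 14): no B overlap → unchanged.
[16, 25): no B overlap → unchanged.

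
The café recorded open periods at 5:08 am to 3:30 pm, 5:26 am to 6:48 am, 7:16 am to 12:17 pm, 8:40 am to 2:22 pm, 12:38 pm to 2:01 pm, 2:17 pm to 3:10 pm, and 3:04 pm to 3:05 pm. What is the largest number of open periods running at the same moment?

Walk the sorted start/end points keeping a running depth.
The depth first hits 3 at 8:40 am.

3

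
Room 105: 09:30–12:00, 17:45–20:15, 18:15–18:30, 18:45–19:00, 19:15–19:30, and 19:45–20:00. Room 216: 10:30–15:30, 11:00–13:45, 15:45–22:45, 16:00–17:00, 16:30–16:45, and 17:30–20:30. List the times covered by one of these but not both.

A, merged: 09:30–12:00, 17:45–20:15.
B, merged: 10:30–15:30, 15:45–22:45.
Only in the first: 09:30–10:30.
Only in the second: 12:00–15:30, 15:45–17:45, 20:15–22:45.
Together these are the periods covered by exactly one.

09:30–10:30, 12:00–15:30, 15:45–17:45, 20:15–22:45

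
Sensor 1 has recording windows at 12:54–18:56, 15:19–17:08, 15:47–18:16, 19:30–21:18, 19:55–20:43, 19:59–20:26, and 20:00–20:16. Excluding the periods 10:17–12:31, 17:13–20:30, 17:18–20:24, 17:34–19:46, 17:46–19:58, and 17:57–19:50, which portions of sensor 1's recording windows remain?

12:54-17:13, 20:30-21:18

Merge the first list: 12:54-18:56, 19:30-21:18.
Merge the second list: 10:17-12:31, 17:13-20:30.
12:54-18:56 \ B = 12:54-17:13.
19:30-21:18 \ B = 20:30-21:18.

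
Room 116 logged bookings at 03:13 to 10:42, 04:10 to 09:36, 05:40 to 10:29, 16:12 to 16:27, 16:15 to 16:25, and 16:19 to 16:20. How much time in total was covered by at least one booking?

7 h 44 min

Merged: 03:13-10:42, 16:12-16:27.
Lengths: 7 h 29 min + 15 min = 7 h 44 min.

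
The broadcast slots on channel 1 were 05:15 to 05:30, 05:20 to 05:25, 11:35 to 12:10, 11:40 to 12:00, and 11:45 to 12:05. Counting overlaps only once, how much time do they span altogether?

50 min

Merged: 05:15–05:30, 11:35–12:10.
Lengths: 15 min + 35 min = 50 min.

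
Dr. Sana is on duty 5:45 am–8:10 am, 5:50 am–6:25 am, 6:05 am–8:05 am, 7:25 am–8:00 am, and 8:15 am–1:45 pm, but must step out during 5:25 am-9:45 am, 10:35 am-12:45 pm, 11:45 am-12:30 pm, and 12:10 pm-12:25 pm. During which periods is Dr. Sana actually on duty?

9:45 am–10:35 am, 12:45 pm–1:45 pm

A, merged: 5:45 am–8:10 am, 8:15 am–1:45 pm.
B, merged: 5:25 am–9:45 am, 10:35 am–12:45 pm.
5:45 am–8:10 am lies entirely inside B → drops out.
8:15 am–1:45 pm with B removed leaves 9:45 am–10:35 am, 12:45 pm–1:45 pm.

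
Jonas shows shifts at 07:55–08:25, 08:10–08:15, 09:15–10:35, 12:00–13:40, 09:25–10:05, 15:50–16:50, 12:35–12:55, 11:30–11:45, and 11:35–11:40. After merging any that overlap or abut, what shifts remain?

07:55–08:25, 09:15–10:35, 11:30–11:45, 12:00–13:40, 15:50–16:50

Sort by start: 07:55–08:25, 08:10–08:15, 09:15–10:35, 09:25–10:05, 11:30–11:45, 11:35–11:40, 12:00–13:40, 12:35–12:55, 15:50–16:50.
08:10–08:15 overlaps/touches 07:55–08:25 → extend to 07:55–08:25.
09:15–10:35 is disjoint → start new block.
09:25–10:05 overlaps/touches 09:15–10:35 → extend to 09:15–10:35.
11:30–11:45 is disjoint → start new block.
11:35–11:40 overlaps/touches 11:30–11:45 → extend to 11:30–11:45.
12:00–13:40 is disjoint → start new block.
12:35–12:55 overlaps/touches 12:00–13:40 → extend to 12:00–13:40.
15:50–16:50 is disjoint → start new block.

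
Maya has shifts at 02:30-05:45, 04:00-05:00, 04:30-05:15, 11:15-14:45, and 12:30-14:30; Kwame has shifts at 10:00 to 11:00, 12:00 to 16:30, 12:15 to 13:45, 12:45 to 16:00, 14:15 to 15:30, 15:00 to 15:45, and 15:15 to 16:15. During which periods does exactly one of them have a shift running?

02:30–05:45, 10:00–11:00, 11:15–12:00, 14:45–16:30

A, merged: 02:30–05:45, 11:15–14:45.
B, merged: 10:00–11:00, 12:00–16:30.
Only in the first: 02:30–05:45, 11:15–12:00.
Only in the second: 10:00–11:00, 14:45–16:30.
Together these are the periods covered by exactly one.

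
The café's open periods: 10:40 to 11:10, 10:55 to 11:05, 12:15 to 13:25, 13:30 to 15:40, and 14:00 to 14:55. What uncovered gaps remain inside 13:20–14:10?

After merging, the occupied span is 10:40–11:10, 12:15–13:25, 13:30–15:40.
Complement within 13:20–14:10: 13:25–13:30.

13:25–13:30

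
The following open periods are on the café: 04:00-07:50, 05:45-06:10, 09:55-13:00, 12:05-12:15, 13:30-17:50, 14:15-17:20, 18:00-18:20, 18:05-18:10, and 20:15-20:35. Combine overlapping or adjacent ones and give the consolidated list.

04:00–07:50, 09:55–13:00, 13:30–17:50, 18:00–18:20, 20:15–20:35

05:45–06:10 overlaps/touches 04:00–07:50 → extend to 04:00–07:50.
09:55–13:00 is disjoint → start new block.
12:05–12:15 overlaps/touches 09:55–13:00 → extend to 09:55–13:00.
13:30–17:50 is disjoint → start new block.
14:15–17:20 overlaps/touches 13:30–17:50 → extend to 13:30–17:50.
18:00–18:20 is disjoint → start new block.
18:05–18:10 overlaps/touches 18:00–18:20 → extend to 18:00–18:20.
20:15–20:35 is disjoint → start new block.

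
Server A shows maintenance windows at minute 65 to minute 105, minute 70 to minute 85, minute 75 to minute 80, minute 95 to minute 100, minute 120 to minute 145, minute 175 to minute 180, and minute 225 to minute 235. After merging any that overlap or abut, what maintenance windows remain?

minute 70 to minute 85 overlaps/touches minute 65 to minute 105 → extend to minute 65 to minute 105.
minute 75 to minute 80 overlaps/touches minute 65 to minute 105 → extend to minute 65 to minute 105.
minute 95 to minute 100 overlaps/touches minute 65 to minute 105 → extend to minute 65 to minute 105.
minute 120 to minute 145 is disjoint → start new block.
minute 175 to minute 180 is disjoint → start new block.
minute 225 to minute 235 is disjoint → start new block.

minute 65 to minute 105, minute 120 to minute 145, minute 175 to minute 180, minute 225 to minute 235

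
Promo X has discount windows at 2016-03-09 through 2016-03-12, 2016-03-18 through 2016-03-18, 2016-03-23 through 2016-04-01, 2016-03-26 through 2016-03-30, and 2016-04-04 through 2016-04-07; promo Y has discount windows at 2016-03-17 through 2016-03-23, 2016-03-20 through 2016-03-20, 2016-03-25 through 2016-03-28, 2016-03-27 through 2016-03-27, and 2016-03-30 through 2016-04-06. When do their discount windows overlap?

Merge the first list: 2016-03-09 through 2016-03-12, 2016-03-18 through 2016-03-18, 2016-03-23 through 2016-04-01, 2016-04-04 through 2016-04-07.
Merge the second list: 2016-03-17 through 2016-03-23, 2016-03-25 through 2016-03-28, 2016-03-30 through 2016-04-06.
2016-03-09 through 2016-03-12 falls entirely outside B.
2016-03-18 through 2016-03-18 overlaps B on 2016-03-18 through 2016-03-18.
2016-03-23 through 2016-04-01 overlaps B on 2016-03-23 through 2016-03-23, 2016-03-25 through 2016-03-28, 2016-03-30 through 2016-04-01.
2016-04-04 through 2016-04-07 overlaps B on 2016-04-04 through 2016-04-06.

2016-03-18 through 2016-03-18, 2016-03-23 through 2016-03-23, 2016-03-25 through 2016-03-28, 2016-03-30 through 2016-04-01, 2016-04-04 through 2016-04-06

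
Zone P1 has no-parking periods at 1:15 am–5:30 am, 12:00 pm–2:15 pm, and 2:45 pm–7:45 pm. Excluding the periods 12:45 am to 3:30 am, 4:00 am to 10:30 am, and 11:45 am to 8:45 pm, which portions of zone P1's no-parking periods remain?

3:30 am–4:00 am

1:15 am–5:30 am minus B → 3:30 am–4:00 am.
12:00 pm–2:15 pm: fully covered by B → removed.
2:45 pm–7:45 pm: fully covered by B → removed.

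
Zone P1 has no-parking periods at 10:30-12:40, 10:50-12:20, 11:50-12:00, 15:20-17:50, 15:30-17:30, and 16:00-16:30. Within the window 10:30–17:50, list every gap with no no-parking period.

Covered (merged): 10:30-12:40, 15:20-17:50.
Gaps within 10:30-17:50: 12:40-15:20.

12:40-15:20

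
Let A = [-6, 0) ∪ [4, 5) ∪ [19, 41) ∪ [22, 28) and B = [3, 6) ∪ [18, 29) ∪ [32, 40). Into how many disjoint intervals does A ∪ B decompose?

Merge the first list: [-6, 0), [4, 5), [19, 41).
A ∪ B = [-6, 0), [3, 6), [18, 41).
That is 3 disjoint pieces.

3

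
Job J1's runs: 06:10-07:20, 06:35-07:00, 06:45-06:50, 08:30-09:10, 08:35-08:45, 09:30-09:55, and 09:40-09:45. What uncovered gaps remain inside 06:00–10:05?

06:00–06:10, 07:20–08:30, 09:10–09:30, 09:55–10:05

Covered (merged): 06:10–07:20, 08:30–09:10, 09:30–09:55.
Complement within 06:00–10:05: 06:00–06:10, 07:20–08:30, 09:10–09:30, 09:55–10:05.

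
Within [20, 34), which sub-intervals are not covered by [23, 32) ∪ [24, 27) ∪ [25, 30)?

The merged coverage is [23, 32).
Uncovered inside [20, 34): [20, 23), [32, 34).

[20, 23) ∪ [32, 34)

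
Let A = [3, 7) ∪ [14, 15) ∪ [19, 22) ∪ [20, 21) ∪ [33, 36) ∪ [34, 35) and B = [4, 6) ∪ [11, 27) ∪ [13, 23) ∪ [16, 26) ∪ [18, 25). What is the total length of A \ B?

5

A, merged: [3, 7), [14, 15), [19, 22), [33, 36).
B, merged: [4, 6), [11, 27).
A \ B = [3, 4), [6, 7), [33, 36).
Total: 1 + 1 + 3 = 5.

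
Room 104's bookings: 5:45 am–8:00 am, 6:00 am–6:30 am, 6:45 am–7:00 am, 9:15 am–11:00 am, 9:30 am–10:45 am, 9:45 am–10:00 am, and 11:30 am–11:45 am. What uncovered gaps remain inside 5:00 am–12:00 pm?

5:00 am–5:45 am, 8:00 am–9:15 am, 11:00 am–11:30 am, 11:45 am–12:00 pm

The merged coverage is 5:45 am–8:00 am, 9:15 am–11:00 am, 11:30 am–11:45 am.
Complement within 5:00 am–12:00 pm: 5:00 am–5:45 am, 8:00 am–9:15 am, 11:00 am–11:30 am, 11:45 am–12:00 pm.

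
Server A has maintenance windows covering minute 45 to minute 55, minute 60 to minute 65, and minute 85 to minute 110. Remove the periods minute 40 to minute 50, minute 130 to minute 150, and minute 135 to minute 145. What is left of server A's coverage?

Merge the second list: minute 40 to minute 50, minute 130 to minute 150.
minute 45 to minute 55 minus B → minute 50 to minute 55.
minute 60 to minute 65: no B overlap → unchanged.
minute 85 to minute 110: no B overlap → unchanged.

minute 50 to minute 55, minute 60 to minute 65, minute 85 to minute 110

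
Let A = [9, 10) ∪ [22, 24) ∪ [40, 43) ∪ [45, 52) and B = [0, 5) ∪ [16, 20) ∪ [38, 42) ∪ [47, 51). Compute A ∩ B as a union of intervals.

[9, 10) falls entirely outside B.
[22, 24) falls entirely outside B.
[40, 43) overlaps B on [40, 42).
[45, 52) overlaps B on [47, 51).

[40, 42) ∪ [47, 51)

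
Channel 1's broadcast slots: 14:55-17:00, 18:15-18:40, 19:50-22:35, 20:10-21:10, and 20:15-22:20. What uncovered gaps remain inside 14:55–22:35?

The merged coverage is 14:55–17:00, 18:15–18:40, 19:50–22:35.
Uncovered inside 14:55–22:35: 17:00–18:15, 18:40–19:50.

17:00–18:15, 18:40–19:50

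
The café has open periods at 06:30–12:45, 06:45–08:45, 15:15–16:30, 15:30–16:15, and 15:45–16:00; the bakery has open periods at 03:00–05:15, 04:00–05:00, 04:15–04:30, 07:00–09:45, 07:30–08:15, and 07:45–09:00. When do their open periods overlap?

A, merged: 06:30–12:45, 15:15–16:30.
B, merged: 03:00–05:15, 07:00–09:45.
06:30–12:45 meets the second set on 07:00–09:45.
15:15–16:30: no overlap with the second set.

07:00–09:45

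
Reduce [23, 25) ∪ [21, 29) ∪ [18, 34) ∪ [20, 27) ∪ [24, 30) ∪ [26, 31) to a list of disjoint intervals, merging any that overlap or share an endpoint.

Sort by start: [18, 34), [20, 27), [21, 29), [23, 25), [24, 30), [26, 31).
[20, 27) overlaps/touches [18, 34) → extend to [18, 34).
[21, 29) overlaps/touches [18, 34) → extend to [18, 34).
[23, 25) overlaps/touches [18, 34) → extend to [18, 34).
[24, 30) overlaps/touches [18, 34) → extend to [18, 34).
[26, 31) overlaps/touches [18, 34) → extend to [18, 34).

[18, 34)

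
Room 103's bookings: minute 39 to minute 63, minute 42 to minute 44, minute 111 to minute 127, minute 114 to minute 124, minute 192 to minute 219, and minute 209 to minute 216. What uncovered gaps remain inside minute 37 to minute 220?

minute 37 to minute 39, minute 63 to minute 111, minute 127 to minute 192, minute 219 to minute 220

The merged coverage is minute 39 to minute 63, minute 111 to minute 127, minute 192 to minute 219.
Uncovered inside minute 37 to minute 220: minute 37 to minute 39, minute 63 to minute 111, minute 127 to minute 192, minute 219 to minute 220.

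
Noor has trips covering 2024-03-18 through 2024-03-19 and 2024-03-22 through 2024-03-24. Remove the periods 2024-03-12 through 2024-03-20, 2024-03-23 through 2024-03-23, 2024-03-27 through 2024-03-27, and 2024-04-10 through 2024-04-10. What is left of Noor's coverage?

2024-03-18 through 2024-03-19: fully covered by B → removed.
2024-03-22 through 2024-03-24 minus B → 2024-03-22 through 2024-03-22, 2024-03-24 through 2024-03-24.

2024-03-22 through 2024-03-22, 2024-03-24 through 2024-03-24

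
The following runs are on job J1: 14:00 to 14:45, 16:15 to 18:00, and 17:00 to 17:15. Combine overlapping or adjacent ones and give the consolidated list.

14:00-14:45, 16:15-18:00

16:15-18:00 is disjoint → start new block.
17:00-17:15 overlaps/touches 16:15-18:00 → extend to 16:15-18:00.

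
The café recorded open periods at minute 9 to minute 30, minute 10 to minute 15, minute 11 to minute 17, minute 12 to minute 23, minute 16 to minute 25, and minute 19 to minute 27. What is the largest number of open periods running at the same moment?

4

At minute 12, 4 of the intervals are simultaneously active.
No point has more.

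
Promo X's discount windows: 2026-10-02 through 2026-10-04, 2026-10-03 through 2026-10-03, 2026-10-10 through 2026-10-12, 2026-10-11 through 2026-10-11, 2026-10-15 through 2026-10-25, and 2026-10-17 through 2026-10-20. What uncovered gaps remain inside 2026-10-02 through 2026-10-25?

Covered (merged): 2026-10-02 through 2026-10-04, 2026-10-10 through 2026-10-12, 2026-10-15 through 2026-10-25.
Gaps within 2026-10-02 through 2026-10-25: 2026-10-05 through 2026-10-09, 2026-10-13 through 2026-10-14.

2026-10-05 through 2026-10-09, 2026-10-13 through 2026-10-14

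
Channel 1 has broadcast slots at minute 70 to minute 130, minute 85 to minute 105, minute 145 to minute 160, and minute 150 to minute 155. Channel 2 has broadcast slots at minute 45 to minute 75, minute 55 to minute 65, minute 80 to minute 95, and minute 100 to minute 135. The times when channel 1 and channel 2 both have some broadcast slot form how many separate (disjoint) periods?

First set merges to minute 70 to minute 130, minute 145 to minute 160.
Second set merges to minute 45 to minute 75, minute 80 to minute 95, minute 100 to minute 135.
A ∩ B = minute 70 to minute 75, minute 80 to minute 95, minute 100 to minute 130.
That is 3 disjoint pieces.

3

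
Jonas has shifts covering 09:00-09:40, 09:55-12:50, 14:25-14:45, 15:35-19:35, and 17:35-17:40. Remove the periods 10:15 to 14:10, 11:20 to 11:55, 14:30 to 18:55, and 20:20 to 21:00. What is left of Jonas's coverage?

Merge the first list: 09:00–09:40, 09:55–12:50, 14:25–14:45, 15:35–19:35.
Merge the second list: 10:15–14:10, 14:30–18:55, 20:20–21:00.
09:00–09:40: no B overlap → unchanged.
09:55–12:50 minus B → 09:55–10:15.
14:25–14:45 minus B → 14:25–14:30.
15:35–19:35 minus B → 18:55–19:35.

09:00–09:40, 09:55–10:15, 14:25–14:30, 18:55–19:35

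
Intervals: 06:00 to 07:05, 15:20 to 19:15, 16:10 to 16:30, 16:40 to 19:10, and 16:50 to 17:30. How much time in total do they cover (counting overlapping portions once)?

Merged: 06:00-07:05, 15:20-19:15.
Lengths: 1 h 5 min + 3 h 55 min = 5 h.

5 h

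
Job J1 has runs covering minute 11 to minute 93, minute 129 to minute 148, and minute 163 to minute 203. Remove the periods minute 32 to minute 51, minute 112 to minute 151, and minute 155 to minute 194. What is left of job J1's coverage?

minute 11 to minute 32, minute 51 to minute 93, minute 194 to minute 203

minute 11 to minute 93 with B removed leaves minute 11 to minute 32, minute 51 to minute 93.
minute 129 to minute 148 lies entirely inside B → drops out.
minute 163 to minute 203 with B removed leaves minute 194 to minute 203.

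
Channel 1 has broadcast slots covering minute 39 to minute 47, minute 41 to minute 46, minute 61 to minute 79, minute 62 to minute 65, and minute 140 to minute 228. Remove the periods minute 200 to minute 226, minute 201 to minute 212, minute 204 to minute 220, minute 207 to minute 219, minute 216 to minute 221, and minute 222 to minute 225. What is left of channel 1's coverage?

First set merges to minute 39 to minute 47, minute 61 to minute 79, minute 140 to minute 228.
Second set merges to minute 200 to minute 226.
minute 39 to minute 47: no B overlap → unchanged.
minute 61 to minute 79: no B overlap → unchanged.
minute 140 to minute 228 minus B → minute 140 to minute 200, minute 226 to minute 228.

minute 39 to minute 47, minute 61 to minute 79, minute 140 to minute 200, minute 226 to minute 228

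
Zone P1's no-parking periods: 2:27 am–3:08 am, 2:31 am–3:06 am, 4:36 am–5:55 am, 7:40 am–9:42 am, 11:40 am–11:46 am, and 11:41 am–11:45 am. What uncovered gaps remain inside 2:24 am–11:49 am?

The merged coverage is 2:27 am–3:08 am, 4:36 am–5:55 am, 7:40 am–9:42 am, 11:40 am–11:46 am.
Uncovered inside 2:24 am–11:49 am: 2:24 am–2:27 am, 3:08 am–4:36 am, 5:55 am–7:40 am, 9:42 am–11:40 am, 11:46 am–11:49 am.

2:24 am–2:27 am, 3:08 am–4:36 am, 5:55 am–7:40 am, 9:42 am–11:40 am, 11:46 am–11:49 am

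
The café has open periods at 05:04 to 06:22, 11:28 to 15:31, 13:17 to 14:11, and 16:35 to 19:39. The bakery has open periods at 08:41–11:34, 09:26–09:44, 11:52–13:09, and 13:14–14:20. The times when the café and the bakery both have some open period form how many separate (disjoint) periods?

3

First set merges to 05:04–06:22, 11:28–15:31, 16:35–19:39.
Second set merges to 08:41–11:34, 11:52–13:09, 13:14–14:20.
A ∩ B = 11:28–11:34, 11:52–13:09, 13:14–14:20.
That is 3 disjoint pieces.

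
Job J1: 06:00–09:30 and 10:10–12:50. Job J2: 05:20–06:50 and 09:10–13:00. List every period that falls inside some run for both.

06:00–06:50, 09:10–09:30, 10:10–12:50

06:00–09:30 ∩ B → 06:00–06:50, 09:10–09:30.
10:10–12:50 ∩ B → 10:10–12:50.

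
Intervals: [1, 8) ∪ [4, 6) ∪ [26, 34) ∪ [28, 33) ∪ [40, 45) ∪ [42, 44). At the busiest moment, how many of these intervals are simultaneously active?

2

Walk the sorted start/end points keeping a running depth.
The depth first hits 2 at 4.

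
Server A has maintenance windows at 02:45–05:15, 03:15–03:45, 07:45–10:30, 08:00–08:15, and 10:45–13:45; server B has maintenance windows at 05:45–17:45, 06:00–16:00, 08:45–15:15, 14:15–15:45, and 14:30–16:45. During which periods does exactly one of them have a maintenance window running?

First set merges to 02:45-05:15, 07:45-10:30, 10:45-13:45.
Second set merges to 05:45-17:45.
Only in the first: 02:45-05:15.
Only in the second: 05:45-07:45, 10:30-10:45, 13:45-17:45.
Together these are the periods covered by exactly one.

02:45-05:15, 05:45-07:45, 10:30-10:45, 13:45-17:45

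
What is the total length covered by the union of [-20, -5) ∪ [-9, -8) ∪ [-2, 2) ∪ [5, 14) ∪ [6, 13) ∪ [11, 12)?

28

Merged: [-20, -5), [-2, 2), [5, 14).
Lengths: 15 + 4 + 9 = 28.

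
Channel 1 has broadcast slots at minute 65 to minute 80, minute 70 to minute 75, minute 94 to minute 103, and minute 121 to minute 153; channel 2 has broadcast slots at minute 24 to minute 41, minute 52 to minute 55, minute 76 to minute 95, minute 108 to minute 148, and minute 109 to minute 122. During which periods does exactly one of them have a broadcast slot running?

minute 24 to minute 41, minute 52 to minute 55, minute 65 to minute 76, minute 80 to minute 94, minute 95 to minute 103, minute 108 to minute 121, minute 148 to minute 153

Merge the first list: minute 65 to minute 80, minute 94 to minute 103, minute 121 to minute 153.
Merge the second list: minute 24 to minute 41, minute 52 to minute 55, minute 76 to minute 95, minute 108 to minute 148.
A but not B: minute 65 to minute 76, minute 95 to minute 103, minute 148 to minute 153.
B but not A: minute 24 to minute 41, minute 52 to minute 55, minute 80 to minute 94, minute 108 to minute 121.
Combining gives A △ B.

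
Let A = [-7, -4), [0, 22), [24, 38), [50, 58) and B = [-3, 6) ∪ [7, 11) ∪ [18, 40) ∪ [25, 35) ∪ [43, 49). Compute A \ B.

[-7, -4) ∪ [6, 7) ∪ [11, 18) ∪ [50, 58)

B, merged: [-3, 6), [7, 11), [18, 40), [43, 49).
[-7, -4): nothing removed.
[0, 22) \ B = [6, 7), [11, 18).
[24, 38): entirely removed.
[50, 58): nothing removed.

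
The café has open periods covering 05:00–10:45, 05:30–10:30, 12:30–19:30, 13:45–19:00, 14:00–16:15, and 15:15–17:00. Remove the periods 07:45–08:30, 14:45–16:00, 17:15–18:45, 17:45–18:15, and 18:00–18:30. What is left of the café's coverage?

05:00-07:45, 08:30-10:45, 12:30-14:45, 16:00-17:15, 18:45-19:30

Merge the first list: 05:00-10:45, 12:30-19:30.
Merge the second list: 07:45-08:30, 14:45-16:00, 17:15-18:45.
05:00-10:45 with B removed leaves 05:00-07:45, 08:30-10:45.
12:30-19:30 with B removed leaves 12:30-14:45, 16:00-17:15, 18:45-19:30.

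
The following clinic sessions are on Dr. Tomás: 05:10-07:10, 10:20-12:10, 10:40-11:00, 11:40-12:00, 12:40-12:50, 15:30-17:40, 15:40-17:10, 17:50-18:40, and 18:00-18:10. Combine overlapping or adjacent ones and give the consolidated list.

10:20–12:10 is disjoint → start new block.
10:40–11:00 overlaps/touches 10:20–12:10 → extend to 10:20–12:10.
11:40–12:00 overlaps/touches 10:20–12:10 → extend to 10:20–12:10.
12:40–12:50 is disjoint → start new block.
15:30–17:40 is disjoint → start new block.
15:40–17:10 overlaps/touches 15:30–17:40 → extend to 15:30–17:40.
17:50–18:40 is disjoint → start new block.
18:00–18:10 overlaps/touches 17:50–18:40 → extend to 17:50–18:40.

05:10–07:10, 10:20–12:10, 12:40–12:50, 15:30–17:40, 17:50–18:40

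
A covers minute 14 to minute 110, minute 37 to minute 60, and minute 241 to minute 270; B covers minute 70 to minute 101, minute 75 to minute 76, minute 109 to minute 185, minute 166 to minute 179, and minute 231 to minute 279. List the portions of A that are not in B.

minute 14 to minute 70, minute 101 to minute 109

A, merged: minute 14 to minute 110, minute 241 to minute 270.
B, merged: minute 70 to minute 101, minute 109 to minute 185, minute 231 to minute 279.
minute 14 to minute 110 minus B → minute 14 to minute 70, minute 101 to minute 109.
minute 241 to minute 270: fully covered by B → removed.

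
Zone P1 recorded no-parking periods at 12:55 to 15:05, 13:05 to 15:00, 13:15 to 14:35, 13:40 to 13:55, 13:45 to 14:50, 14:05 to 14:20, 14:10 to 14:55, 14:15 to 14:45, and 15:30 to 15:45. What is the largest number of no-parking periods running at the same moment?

7

At 14:15, 7 of the intervals are simultaneously active.
No point has more.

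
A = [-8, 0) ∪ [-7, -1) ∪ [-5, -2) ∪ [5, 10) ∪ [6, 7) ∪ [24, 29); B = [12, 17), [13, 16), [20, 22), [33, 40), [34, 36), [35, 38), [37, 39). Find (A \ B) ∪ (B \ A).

Merge the first list: [-8, 0), [5, 10), [24, 29).
Merge the second list: [12, 17), [20, 22), [33, 40).
A \ B = [-8, 0), [5, 10), [24, 29).
B \ A = [12, 17), [20, 22), [33, 40).
Union of the two gives the symmetric difference.

[-8, 0) ∪ [5, 10) ∪ [12, 17) ∪ [20, 22) ∪ [24, 29) ∪ [33, 40)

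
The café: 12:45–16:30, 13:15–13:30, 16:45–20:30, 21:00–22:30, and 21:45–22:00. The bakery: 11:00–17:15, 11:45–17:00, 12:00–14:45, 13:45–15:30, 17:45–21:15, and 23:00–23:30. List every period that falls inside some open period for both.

12:45–16:30, 16:45–17:15, 17:45–20:30, 21:00–21:15

A, merged: 12:45–16:30, 16:45–20:30, 21:00–22:30.
B, merged: 11:00–17:15, 17:45–21:15, 23:00–23:30.
12:45–16:30 ∩ B → 12:45–16:30.
16:45–20:30 ∩ B → 16:45–17:15, 17:45–20:30.
21:00–22:30 ∩ B → 21:00–21:15.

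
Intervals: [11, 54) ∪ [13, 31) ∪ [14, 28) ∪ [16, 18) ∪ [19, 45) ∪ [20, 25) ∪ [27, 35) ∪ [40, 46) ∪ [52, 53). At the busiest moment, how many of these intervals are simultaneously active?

At 20, 5 of the intervals are simultaneously active.
No point has more.

5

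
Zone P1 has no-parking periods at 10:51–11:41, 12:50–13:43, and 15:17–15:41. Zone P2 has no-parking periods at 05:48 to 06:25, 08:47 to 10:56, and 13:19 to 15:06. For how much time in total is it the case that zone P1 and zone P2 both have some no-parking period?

A ∩ B = 10:51-10:56, 13:19-13:43.
Total: 5 min + 24 min = 29 min.

29 min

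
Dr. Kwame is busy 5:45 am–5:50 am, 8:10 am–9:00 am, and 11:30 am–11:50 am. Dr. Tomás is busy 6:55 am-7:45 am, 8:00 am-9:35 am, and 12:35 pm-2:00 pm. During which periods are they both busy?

8:10 am–9:00 am

5:45 am–5:50 am meets no B interval.
8:10 am–9:00 am ∩ B → 8:10 am–9:00 am.
11:30 am–11:50 am meets no B interval.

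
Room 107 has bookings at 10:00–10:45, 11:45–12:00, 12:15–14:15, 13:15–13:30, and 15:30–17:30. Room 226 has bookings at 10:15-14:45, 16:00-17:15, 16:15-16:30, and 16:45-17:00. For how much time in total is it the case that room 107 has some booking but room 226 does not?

First set merges to 10:00–10:45, 11:45–12:00, 12:15–14:15, 15:30–17:30.
Second set merges to 10:15–14:45, 16:00–17:15.
A \ B = 10:00–10:15, 15:30–16:00, 17:15–17:30.
Total: 15 min + 30 min + 15 min = 1 h.

1 h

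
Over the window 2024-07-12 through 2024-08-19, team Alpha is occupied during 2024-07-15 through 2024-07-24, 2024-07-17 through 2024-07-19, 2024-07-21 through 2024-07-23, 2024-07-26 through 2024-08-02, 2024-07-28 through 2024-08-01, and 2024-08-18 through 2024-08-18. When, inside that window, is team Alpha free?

2024-07-12 through 2024-07-14, 2024-07-25 through 2024-07-25, 2024-08-03 through 2024-08-17, 2024-08-19 through 2024-08-19

Covered (merged): 2024-07-15 through 2024-07-24, 2024-07-26 through 2024-08-02, 2024-08-18 through 2024-08-18.
Gaps within 2024-07-12 through 2024-08-19: 2024-07-12 through 2024-07-14, 2024-07-25 through 2024-07-25, 2024-08-03 through 2024-08-17, 2024-08-19 through 2024-08-19.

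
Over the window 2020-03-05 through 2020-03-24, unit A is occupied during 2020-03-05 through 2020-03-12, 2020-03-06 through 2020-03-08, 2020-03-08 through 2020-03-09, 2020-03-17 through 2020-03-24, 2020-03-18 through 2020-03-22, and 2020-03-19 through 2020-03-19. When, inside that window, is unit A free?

2020-03-13 through 2020-03-16

The merged coverage is 2020-03-05 through 2020-03-12, 2020-03-17 through 2020-03-24.
Gaps within 2020-03-05 through 2020-03-24: 2020-03-13 through 2020-03-16.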